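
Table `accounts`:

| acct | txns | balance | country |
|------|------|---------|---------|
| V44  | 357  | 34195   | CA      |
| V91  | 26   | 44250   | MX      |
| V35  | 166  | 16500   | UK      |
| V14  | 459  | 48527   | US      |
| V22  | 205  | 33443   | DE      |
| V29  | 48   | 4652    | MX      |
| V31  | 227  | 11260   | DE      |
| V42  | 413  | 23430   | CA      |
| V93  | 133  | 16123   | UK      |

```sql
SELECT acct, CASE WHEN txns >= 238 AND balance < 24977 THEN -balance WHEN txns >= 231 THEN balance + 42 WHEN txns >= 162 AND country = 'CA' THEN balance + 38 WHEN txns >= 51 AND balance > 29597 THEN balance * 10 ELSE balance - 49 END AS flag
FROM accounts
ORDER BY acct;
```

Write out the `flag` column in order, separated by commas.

48569, 334430, 4603, 11211, 16451, -23430, 34237, 44201, 16074

acct=V14: txns >= 231 → 48569
acct=V22: txns >= 51 AND balance > 29597 → 334430
acct=V29: ELSE → 4603
acct=V31: ELSE → 11211
acct=V35: ELSE → 16451
acct=V42: txns >= 238 AND balance < 24977 → -23430
acct=V44: txns >= 231 → 34237
acct=V91: ELSE → 44201
acct=V93: ELSE → 16074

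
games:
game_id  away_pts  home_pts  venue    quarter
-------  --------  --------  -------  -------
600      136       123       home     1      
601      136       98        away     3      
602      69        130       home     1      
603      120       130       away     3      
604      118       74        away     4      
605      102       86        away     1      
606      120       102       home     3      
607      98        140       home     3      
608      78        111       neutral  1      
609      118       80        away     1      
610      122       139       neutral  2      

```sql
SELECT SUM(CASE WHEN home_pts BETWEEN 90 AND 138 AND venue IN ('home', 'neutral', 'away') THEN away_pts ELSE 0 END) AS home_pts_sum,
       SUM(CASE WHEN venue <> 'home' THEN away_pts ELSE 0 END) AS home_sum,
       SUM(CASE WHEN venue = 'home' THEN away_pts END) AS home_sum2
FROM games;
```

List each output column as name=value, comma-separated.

[home_pts_sum: home_pts BETWEEN 90 AND 138 AND venue IN ('home', 'neutral', 'away')]
game_id=600: ✓ → 136
game_id=601: ✓ → 136
game_id=602: ✓ → 69
game_id=603: ✓ → 120
game_id=604: ✗
game_id=605: ✗
game_id=606: ✓ → 120
game_id=607: ✗
game_id=608: ✓ → 78
game_id=609: ✗
game_id=610: ✗
home_pts_sum = 136 + 136 + 69 + 120 + 120 + 78 = 659
—
[home_sum: venue <> 'home']
game_id=600: ✗
game_id=601: ✓ → 136
game_id=602: ✗
game_id=603: ✓ → 120
game_id=604: ✓ → 118
game_id=605: ✓ → 102
game_id=606: ✗
game_id=607: ✗
game_id=608: ✓ → 78
game_id=609: ✓ → 118
game_id=610: ✓ → 122
home_sum = 136 + 120 + 118 + 102 + 78 + 118 + 122 = 794
—
[home_sum2: venue = 'home']
game_id=600: ✓ → 136
game_id=601: ✗
game_id=602: ✓ → 69
game_id=603: ✗
game_id=604: ✗
game_id=605: ✗
game_id=606: ✓ → 120
game_id=607: ✓ → 98
game_id=608: ✗
game_id=609: ✗
game_id=610: ✗
home_sum2 = 136 + 69 + 120 + 98 = 423

home_pts_sum=659, home_sum=794, home_sum2=423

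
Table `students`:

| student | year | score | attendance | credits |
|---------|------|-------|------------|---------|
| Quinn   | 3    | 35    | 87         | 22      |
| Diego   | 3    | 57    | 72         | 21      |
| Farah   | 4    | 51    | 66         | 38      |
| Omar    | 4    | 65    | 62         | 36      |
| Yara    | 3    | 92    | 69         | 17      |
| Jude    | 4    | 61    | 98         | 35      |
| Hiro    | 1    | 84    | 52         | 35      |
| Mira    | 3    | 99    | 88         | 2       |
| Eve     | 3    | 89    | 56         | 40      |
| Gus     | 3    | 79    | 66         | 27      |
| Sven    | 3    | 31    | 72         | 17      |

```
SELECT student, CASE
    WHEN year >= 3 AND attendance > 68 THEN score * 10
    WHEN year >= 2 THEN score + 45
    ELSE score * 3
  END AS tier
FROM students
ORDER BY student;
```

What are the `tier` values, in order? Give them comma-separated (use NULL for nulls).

student=Diego: year >= 3 AND attendance > 68 → 570
student=Eve: year >= 2 → 134
student=Farah: year >= 2 → 96
student=Gus: year >= 2 → 124
student=Hiro: ELSE → 252
student=Jude: year >= 3 AND attendance > 68 → 610
student=Mira: year >= 3 AND attendance > 68 → 990
student=Omar: year >= 2 → 110
student=Quinn: year >= 3 AND attendance > 68 → 350
student=Sven: year >= 3 AND attendance > 68 → 310
student=Yara: year >= 3 AND attendance > 68 → 920

570, 134, 96, 124, 252, 610, 990, 110, 350, 310, 920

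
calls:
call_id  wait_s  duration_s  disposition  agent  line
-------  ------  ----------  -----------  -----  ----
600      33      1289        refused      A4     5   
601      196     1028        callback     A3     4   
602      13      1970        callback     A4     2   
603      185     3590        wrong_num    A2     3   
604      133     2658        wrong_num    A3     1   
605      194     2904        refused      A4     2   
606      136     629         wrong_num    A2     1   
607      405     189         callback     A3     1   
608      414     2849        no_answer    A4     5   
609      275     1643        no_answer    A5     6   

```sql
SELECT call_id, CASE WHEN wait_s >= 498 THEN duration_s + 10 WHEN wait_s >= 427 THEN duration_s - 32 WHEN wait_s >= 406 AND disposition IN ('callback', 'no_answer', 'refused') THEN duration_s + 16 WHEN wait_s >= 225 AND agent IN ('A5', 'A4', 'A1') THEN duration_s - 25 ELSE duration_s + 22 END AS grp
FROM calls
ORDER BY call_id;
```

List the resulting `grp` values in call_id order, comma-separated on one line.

1311, 1050, 1992, 3612, 2680, 2926, 651, 211, 2865, 1618

call_id=600: ELSE → 1311
call_id=601: ELSE → 1050
call_id=602: ELSE → 1992
call_id=603: ELSE → 3612
call_id=604: ELSE → 2680
call_id=605: ELSE → 2926
call_id=606: ELSE → 651
call_id=607: ELSE → 211
call_id=608: wait_s >= 406 AND disposition IN ('callback', 'no_answer', 'refused') → 2865
call_id=609: wait_s >= 225 AND agent IN ('A5', 'A4', 'A1') → 1618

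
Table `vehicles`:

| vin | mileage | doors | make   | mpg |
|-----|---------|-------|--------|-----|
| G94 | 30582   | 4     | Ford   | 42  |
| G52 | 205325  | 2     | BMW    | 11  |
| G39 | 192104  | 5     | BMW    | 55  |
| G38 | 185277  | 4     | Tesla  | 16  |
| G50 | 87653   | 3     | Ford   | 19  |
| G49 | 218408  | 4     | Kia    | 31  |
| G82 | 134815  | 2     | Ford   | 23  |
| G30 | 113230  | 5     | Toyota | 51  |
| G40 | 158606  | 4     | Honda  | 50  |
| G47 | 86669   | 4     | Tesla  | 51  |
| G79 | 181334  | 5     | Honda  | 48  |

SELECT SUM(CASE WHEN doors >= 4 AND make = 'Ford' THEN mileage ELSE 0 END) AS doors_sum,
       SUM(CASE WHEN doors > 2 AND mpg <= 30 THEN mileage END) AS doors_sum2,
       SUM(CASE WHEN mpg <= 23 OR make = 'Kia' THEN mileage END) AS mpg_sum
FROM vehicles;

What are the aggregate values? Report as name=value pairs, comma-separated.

doors_sum=30582, doors_sum2=272930, mpg_sum=831478

[doors_sum: doors >= 4 AND make = 'Ford']
vin=G94: ✓ → 30582
vin=G52: ✗
vin=G39: ✗
vin=G38: ✗
vin=G50: ✗
vin=G49: ✗
vin=G82: ✗
vin=G30: ✗
vin=G40: ✗
vin=G47: ✗
vin=G79: ✗
doors_sum = 30582
—
[doors_sum2: doors > 2 AND mpg <= 30]
vin=G94: ✗
vin=G52: ✗
vin=G39: ✗
vin=G38: ✓ → 185277
vin=G50: ✓ → 87653
vin=G49: ✗
vin=G82: ✗
vin=G30: ✗
vin=G40: ✗
vin=G47: ✗
vin=G79: ✗
doors_sum2 = 185277 + 87653 = 272930
—
[mpg_sum: mpg <= 23 OR make = 'Kia']
vin=G94: ✗
vin=G52: ✓ → 205325
vin=G39: ✗
vin=G38: ✓ → 185277
vin=G50: ✓ → 87653
vin=G49: ✓ → 218408
vin=G82: ✓ → 134815
vin=G30: ✗
vin=G40: ✗
vin=G47: ✗
vin=G79: ✗
mpg_sum = 205325 + 185277 + 87653 + 218408 + 134815 = 831478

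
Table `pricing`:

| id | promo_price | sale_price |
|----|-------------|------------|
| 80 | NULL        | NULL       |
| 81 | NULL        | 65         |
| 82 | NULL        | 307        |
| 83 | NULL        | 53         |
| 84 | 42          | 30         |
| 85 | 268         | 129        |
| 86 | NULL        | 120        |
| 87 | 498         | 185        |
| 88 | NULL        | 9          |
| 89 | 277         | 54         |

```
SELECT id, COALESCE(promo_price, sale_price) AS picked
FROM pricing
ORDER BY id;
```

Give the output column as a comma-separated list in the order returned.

NULL, 65, 307, 53, 42, 268, 120, 498, 9, 277

id=80: promo_price=NULL, sale_price=NULL (all NULL) → NULL
id=81: promo_price=NULL, sale_price=65 → 65
id=82: promo_price=NULL, sale_price=307 → 307
id=83: promo_price=NULL, sale_price=53 → 53
id=84: promo_price=42 → 42
id=85: promo_price=268 → 268
id=86: promo_price=NULL, sale_price=120 → 120
id=87: promo_price=498 → 498
id=88: promo_price=NULL, sale_price=9 → 9
id=89: promo_price=277 → 277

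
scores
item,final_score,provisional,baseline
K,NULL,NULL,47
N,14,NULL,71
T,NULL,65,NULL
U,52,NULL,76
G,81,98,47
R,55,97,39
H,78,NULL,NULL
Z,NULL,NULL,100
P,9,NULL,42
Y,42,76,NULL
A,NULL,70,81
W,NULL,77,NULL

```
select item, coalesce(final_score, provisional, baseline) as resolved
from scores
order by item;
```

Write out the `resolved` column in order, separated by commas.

70, 81, 78, 47, 14, 9, 55, 65, 52, 77, 42, 100

item=A: final_score=NULL, provisional=70 → 70
item=G: final_score=81 → 81
item=H: final_score=78 → 78
item=K: final_score=NULL, provisional=NULL, baseline=47 → 47
item=N: final_score=14 → 14
item=P: final_score=9 → 9
item=R: final_score=55 → 55
item=T: final_score=NULL, provisional=65 → 65
item=U: final_score=52 → 52
item=W: final_score=NULL, provisional=77 → 77
item=Y: final_score=42 → 42
item=Z: final_score=NULL, provisional=NULL, baseline=100 → 100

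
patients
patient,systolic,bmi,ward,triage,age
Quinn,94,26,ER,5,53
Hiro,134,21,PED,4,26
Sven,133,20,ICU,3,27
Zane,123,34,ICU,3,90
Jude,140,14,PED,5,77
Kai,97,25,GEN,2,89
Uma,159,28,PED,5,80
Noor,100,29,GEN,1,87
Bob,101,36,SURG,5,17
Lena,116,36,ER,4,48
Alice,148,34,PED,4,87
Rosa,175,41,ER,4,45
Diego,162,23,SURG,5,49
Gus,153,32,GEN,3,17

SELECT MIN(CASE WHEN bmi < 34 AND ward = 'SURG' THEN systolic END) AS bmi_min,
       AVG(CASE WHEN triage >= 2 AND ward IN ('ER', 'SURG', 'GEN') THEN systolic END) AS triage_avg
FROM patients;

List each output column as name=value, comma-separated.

[bmi_min: bmi < 34 AND ward = 'SURG']
patient=Quinn: ✗
patient=Hiro: ✗
patient=Sven: ✗
patient=Zane: ✗
patient=Jude: ✗
patient=Kai: ✗
patient=Uma: ✗
patient=Noor: ✗
patient=Bob: ✗
patient=Lena: ✗
patient=Alice: ✗
patient=Rosa: ✗
patient=Diego: ✓ → 162
patient=Gus: ✗
bmi_min = MIN(162) = 162
—
[triage_avg: triage >= 2 AND ward IN ('ER', 'SURG', 'GEN')]
patient=Quinn: ✓ → 94
patient=Hiro: ✗
patient=Sven: ✗
patient=Zane: ✗
patient=Jude: ✗
patient=Kai: ✓ → 97
patient=Uma: ✗
patient=Noor: ✗
patient=Bob: ✓ → 101
patient=Lena: ✓ → 116
patient=Alice: ✗
patient=Rosa: ✓ → 175
patient=Diego: ✓ → 162
patient=Gus: ✓ → 153
triage_avg = (94 + 97 + 101 + 116 + 175 + 162 + 153) / 7 = 128.2857142857

bmi_min=162, triage_avg=128.2857142857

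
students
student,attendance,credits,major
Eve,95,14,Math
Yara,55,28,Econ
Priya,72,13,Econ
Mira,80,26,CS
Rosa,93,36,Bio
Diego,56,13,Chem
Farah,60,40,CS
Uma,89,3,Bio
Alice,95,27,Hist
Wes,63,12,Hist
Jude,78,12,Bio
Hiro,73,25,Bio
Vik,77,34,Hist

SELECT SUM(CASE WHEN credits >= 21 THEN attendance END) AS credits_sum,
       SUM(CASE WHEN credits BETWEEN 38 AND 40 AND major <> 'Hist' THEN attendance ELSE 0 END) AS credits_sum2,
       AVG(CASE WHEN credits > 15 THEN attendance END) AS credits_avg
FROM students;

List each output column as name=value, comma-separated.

[credits_sum: credits >= 21]
student=Eve: ✗
student=Yara: ✓ → 55
student=Priya: ✗
student=Mira: ✓ → 80
student=Rosa: ✓ → 93
student=Diego: ✗
student=Farah: ✓ → 60
student=Uma: ✗
student=Alice: ✓ → 95
student=Wes: ✗
student=Jude: ✗
student=Hiro: ✓ → 73
student=Vik: ✓ → 77
credits_sum = 55 + 80 + 93 + 60 + 95 + 73 + 77 = 533
—
[credits_sum2: credits BETWEEN 38 AND 40 AND major <> 'Hist']
student=Eve: ✗
student=Yara: ✗
student=Priya: ✗
student=Mira: ✗
student=Rosa: ✗
student=Diego: ✗
student=Farah: ✓ → 60
student=Uma: ✗
student=Alice: ✗
student=Wes: ✗
student=Jude: ✗
student=Hiro: ✗
student=Vik: ✗
credits_sum2 = 60
—
[credits_avg: credits > 15]
student=Eve: ✗
student=Yara: ✓ → 55
student=Priya: ✗
student=Mira: ✓ → 80
student=Rosa: ✓ → 93
student=Diego: ✗
student=Farah: ✓ → 60
student=Uma: ✗
student=Alice: ✓ → 95
student=Wes: ✗
student=Jude: ✗
student=Hiro: ✓ → 73
student=Vik: ✓ → 77
credits_avg = (55 + 80 + 93 + 60 + 95 + 73 + 77) / 7 = 76.1428571429

credits_sum=533, credits_sum2=60, credits_avg=76.1428571429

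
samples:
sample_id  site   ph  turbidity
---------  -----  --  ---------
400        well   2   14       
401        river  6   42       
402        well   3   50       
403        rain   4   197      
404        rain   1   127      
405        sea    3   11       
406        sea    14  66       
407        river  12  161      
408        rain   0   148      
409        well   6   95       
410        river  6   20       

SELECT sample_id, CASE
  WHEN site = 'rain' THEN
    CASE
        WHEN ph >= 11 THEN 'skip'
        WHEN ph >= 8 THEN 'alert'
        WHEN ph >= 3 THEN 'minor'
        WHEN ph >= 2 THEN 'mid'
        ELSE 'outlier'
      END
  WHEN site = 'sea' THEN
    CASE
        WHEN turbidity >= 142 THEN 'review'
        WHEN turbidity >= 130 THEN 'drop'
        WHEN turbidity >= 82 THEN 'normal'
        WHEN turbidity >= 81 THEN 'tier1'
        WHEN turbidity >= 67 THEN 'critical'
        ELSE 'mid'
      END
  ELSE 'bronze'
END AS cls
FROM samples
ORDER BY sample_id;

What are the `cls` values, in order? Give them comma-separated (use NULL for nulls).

bronze, bronze, bronze, minor, outlier, mid, mid, bronze, outlier, bronze, bronze

sample_id=400: site='well' → outer ELSE → bronze
sample_id=401: site='river' → outer ELSE → bronze
sample_id=402: site='well' → outer ELSE → bronze
sample_id=403: site='rain' → inner[ph >= 3] → minor
sample_id=404: site='rain' → inner[ELSE] → outlier
sample_id=405: site='sea' → inner[ELSE] → mid
sample_id=406: site='sea' → inner[ELSE] → mid
sample_id=407: site='river' → outer ELSE → bronze
sample_id=408: site='rain' → inner[ELSE] → outlier
sample_id=409: site='well' → outer ELSE → bronze
sample_id=410: site='river' → outer ELSE → bronze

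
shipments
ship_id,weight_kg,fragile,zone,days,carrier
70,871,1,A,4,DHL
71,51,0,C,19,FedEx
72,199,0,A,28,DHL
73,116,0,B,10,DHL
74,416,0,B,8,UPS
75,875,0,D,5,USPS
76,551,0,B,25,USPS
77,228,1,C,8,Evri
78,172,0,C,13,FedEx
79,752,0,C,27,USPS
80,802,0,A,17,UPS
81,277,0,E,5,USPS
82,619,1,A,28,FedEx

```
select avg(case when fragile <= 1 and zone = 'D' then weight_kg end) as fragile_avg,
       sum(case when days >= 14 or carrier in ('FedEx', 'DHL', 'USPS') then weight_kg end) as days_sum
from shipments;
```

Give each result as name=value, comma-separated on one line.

[fragile_avg: fragile <= 1 and zone = 'D']
ship_id=70: ✗
ship_id=71: ✗
ship_id=72: ✗
ship_id=73: ✗
ship_id=74: ✗
ship_id=75: ✓ → 875
ship_id=76: ✗
ship_id=77: ✗
ship_id=78: ✗
ship_id=79: ✗
ship_id=80: ✗
ship_id=81: ✗
ship_id=82: ✗
fragile_avg = 875
—
[days_sum: days >= 14 or carrier in ('FedEx', 'DHL', 'USPS')]
ship_id=70: ✓ → 871
ship_id=71: ✓ → 51
ship_id=72: ✓ → 199
ship_id=73: ✓ → 116
ship_id=74: ✗
ship_id=75: ✓ → 875
ship_id=76: ✓ → 551
ship_id=77: ✗
ship_id=78: ✓ → 172
ship_id=79: ✓ → 752
ship_id=80: ✓ → 802
ship_id=81: ✓ → 277
ship_id=82: ✓ → 619
days_sum = 871 + 51 + 199 + 116 + 875 + 551 + 172 + 752 + 802 + 277 + 619 = 5285

fragile_avg=875, days_sum=5285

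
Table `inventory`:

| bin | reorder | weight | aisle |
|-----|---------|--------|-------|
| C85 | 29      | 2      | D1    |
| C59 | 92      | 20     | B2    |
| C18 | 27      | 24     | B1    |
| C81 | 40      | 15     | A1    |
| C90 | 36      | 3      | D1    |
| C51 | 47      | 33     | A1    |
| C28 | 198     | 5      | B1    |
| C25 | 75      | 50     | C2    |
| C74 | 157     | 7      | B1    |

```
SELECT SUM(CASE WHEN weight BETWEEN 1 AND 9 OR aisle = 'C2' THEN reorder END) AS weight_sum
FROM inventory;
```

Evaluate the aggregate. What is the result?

bin=C85: ✓ → 29
bin=C59: ✗
bin=C18: ✗
bin=C81: ✗
bin=C90: ✓ → 36
bin=C51: ✗
bin=C28: ✓ → 198
bin=C25: ✓ → 75
bin=C74: ✓ → 157
weight_sum = 29 + 36 + 198 + 75 + 157 = 495

495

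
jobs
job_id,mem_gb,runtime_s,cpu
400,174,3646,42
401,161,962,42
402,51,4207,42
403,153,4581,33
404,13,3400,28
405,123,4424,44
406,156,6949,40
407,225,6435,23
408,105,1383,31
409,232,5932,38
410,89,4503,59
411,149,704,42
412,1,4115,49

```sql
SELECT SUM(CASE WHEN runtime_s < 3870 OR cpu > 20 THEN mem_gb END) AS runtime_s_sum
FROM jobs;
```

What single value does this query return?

job_id=400: ✓ → 174
job_id=401: ✓ → 161
job_id=402: ✓ → 51
job_id=403: ✓ → 153
job_id=404: ✓ → 13
job_id=405: ✓ → 123
job_id=406: ✓ → 156
job_id=407: ✓ → 225
job_id=408: ✓ → 105
job_id=409: ✓ → 232
job_id=410: ✓ → 89
job_id=411: ✓ → 149
job_id=412: ✓ → 1
runtime_s_sum = 174 + 161 + 51 + 153 + 13 + 123 + 156 + 225 + 105 + 232 + 89 + 149 + 1 = 1632

1632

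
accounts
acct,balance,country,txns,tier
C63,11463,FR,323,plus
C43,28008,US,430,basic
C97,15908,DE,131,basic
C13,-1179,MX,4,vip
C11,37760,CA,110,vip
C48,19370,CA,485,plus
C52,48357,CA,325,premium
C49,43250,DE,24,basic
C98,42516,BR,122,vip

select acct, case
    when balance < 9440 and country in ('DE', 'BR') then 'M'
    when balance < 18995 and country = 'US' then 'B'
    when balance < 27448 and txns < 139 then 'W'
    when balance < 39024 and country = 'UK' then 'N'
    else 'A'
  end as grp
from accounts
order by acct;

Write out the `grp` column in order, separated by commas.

acct=C11: ELSE → A
acct=C13: balance < 27448 and txns < 139 → W
acct=C43: ELSE → A
acct=C48: ELSE → A
acct=C49: ELSE → A
acct=C52: ELSE → A
acct=C63: ELSE → A
acct=C97: balance < 27448 and txns < 139 → W
acct=C98: ELSE → A

A, W, A, A, A, A, A, W, A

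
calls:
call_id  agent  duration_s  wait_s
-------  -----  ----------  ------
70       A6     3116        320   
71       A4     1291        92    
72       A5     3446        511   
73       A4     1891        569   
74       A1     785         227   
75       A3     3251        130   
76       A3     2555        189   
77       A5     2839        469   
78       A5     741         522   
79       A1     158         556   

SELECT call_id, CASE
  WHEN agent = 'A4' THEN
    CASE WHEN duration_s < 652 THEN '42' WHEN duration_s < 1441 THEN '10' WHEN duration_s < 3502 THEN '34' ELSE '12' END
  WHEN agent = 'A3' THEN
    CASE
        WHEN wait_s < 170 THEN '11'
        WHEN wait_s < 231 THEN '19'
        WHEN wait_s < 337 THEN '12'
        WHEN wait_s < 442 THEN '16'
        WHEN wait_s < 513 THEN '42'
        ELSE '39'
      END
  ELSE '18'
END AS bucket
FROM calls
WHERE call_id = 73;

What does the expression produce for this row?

call_id = 73: agent=A4, duration_s=1891, wait_s=569.
agent='A4' → inner[duration_s < 3502] → 34

34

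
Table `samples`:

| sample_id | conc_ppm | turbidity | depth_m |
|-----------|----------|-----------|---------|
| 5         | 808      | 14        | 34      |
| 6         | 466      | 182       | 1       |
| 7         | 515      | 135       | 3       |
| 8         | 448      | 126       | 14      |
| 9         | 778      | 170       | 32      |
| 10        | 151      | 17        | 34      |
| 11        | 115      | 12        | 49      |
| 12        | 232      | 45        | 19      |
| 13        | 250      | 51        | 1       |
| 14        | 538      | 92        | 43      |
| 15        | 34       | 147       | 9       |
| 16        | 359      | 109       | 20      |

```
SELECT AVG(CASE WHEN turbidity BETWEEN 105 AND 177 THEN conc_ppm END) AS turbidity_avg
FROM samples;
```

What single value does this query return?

426.8

sample_id=5: ✗
sample_id=6: ✗
sample_id=7: ✓ → 515
sample_id=8: ✓ → 448
sample_id=9: ✓ → 778
sample_id=10: ✗
sample_id=11: ✗
sample_id=12: ✗
sample_id=13: ✗
sample_id=14: ✗
sample_id=15: ✓ → 34
sample_id=16: ✓ → 359
turbidity_avg = (515 + 448 + 778 + 34 + 359) / 5 = 426.8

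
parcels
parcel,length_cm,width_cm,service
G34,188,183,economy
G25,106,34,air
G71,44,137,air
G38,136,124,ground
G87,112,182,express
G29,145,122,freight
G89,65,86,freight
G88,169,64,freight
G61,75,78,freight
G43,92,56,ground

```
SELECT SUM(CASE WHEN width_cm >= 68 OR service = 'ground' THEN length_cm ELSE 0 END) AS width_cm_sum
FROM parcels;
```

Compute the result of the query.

857

parcel=G34: ✓ → 188
parcel=G25: ✗
parcel=G71: ✓ → 44
parcel=G38: ✓ → 136
parcel=G87: ✓ → 112
parcel=G29: ✓ → 145
parcel=G89: ✓ → 65
parcel=G88: ✗
parcel=G61: ✓ → 75
parcel=G43: ✓ → 92
width_cm_sum = 188 + 44 + 136 + 112 + 145 + 65 + 75 + 92 = 857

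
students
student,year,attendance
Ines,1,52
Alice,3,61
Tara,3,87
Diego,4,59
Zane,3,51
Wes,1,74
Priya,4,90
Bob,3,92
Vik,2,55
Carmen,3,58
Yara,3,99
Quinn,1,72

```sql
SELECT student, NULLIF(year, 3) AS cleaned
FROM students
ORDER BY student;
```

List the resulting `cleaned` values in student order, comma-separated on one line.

student=Alice: year=3 vs 3: equal → NULL
student=Bob: year=3 vs 3: equal → NULL
student=Carmen: year=3 vs 3: equal → NULL
student=Diego: year=4 vs 3: differ → 4
student=Ines: year=1 vs 3: differ → 1
student=Priya: year=4 vs 3: differ → 4
student=Quinn: year=1 vs 3: differ → 1
student=Tara: year=3 vs 3: equal → NULL
student=Vik: year=2 vs 3: differ → 2
student=Wes: year=1 vs 3: differ → 1
student=Yara: year=3 vs 3: equal → NULL
student=Zane: year=3 vs 3: equal → NULL

NULL, NULL, NULL, 4, 1, 4, 1, NULL, 2, 1, NULL, NULL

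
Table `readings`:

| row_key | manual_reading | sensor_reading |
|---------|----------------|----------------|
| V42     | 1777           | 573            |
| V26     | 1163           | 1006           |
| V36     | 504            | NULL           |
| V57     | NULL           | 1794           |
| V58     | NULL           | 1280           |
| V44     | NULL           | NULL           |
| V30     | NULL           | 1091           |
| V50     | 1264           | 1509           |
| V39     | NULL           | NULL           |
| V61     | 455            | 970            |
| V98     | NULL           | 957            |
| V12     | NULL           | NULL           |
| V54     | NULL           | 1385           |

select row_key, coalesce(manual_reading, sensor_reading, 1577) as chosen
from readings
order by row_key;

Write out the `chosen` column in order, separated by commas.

row_key=V12: manual_reading=NULL, sensor_reading=NULL, → literal 1577 → 1577
row_key=V26: manual_reading=1163 → 1163
row_key=V30: manual_reading=NULL, sensor_reading=1091 → 1091
row_key=V36: manual_reading=504 → 504
row_key=V39: manual_reading=NULL, sensor_reading=NULL, → literal 1577 → 1577
row_key=V42: manual_reading=1777 → 1777
row_key=V44: manual_reading=NULL, sensor_reading=NULL, → literal 1577 → 1577
row_key=V50: manual_reading=1264 → 1264
row_key=V54: manual_reading=NULL, sensor_reading=1385 → 1385
row_key=V57: manual_reading=NULL, sensor_reading=1794 → 1794
row_key=V58: manual_reading=NULL, sensor_reading=1280 → 1280
row_key=V61: manual_reading=455 → 455
row_key=V98: manual_reading=NULL, sensor_reading=957 → 957

1577, 1163, 1091, 504, 1577, 1777, 1577, 1264, 1385, 1794, 1280, 455, 957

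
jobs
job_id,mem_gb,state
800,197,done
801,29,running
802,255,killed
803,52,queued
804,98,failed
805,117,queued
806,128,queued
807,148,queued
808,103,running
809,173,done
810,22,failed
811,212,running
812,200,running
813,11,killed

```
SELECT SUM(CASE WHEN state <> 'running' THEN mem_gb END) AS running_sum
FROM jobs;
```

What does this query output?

1201

job_id=800: ✓ → 197
job_id=801: ✗
job_id=802: ✓ → 255
job_id=803: ✓ → 52
job_id=804: ✓ → 98
job_id=805: ✓ → 117
job_id=806: ✓ → 128
job_id=807: ✓ → 148
job_id=808: ✗
job_id=809: ✓ → 173
job_id=810: ✓ → 22
job_id=811: ✗
job_id=812: ✗
job_id=813: ✓ → 11
running_sum = 197 + 255 + 52 + 98 + 117 + 128 + 148 + 173 + 22 + 11 = 1201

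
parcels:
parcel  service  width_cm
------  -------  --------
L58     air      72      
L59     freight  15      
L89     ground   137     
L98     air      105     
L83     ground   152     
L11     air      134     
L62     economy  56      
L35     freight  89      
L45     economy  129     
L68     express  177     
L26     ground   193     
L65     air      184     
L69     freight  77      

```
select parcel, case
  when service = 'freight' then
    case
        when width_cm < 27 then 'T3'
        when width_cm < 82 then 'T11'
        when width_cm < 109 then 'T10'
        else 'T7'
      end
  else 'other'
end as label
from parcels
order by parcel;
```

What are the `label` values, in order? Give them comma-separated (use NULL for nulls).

other, other, T10, other, other, T3, other, other, other, T11, other, other, other

parcel=L11: service='air' → outer ELSE → other
parcel=L26: service='ground' → outer ELSE → other
parcel=L35: service='freight' → inner[width_cm < 109] → T10
parcel=L45: service='economy' → outer ELSE → other
parcel=L58: service='air' → outer ELSE → other
parcel=L59: service='freight' → inner[width_cm < 27] → T3
parcel=L62: service='economy' → outer ELSE → other
parcel=L65: service='air' → outer ELSE → other
parcel=L68: service='express' → outer ELSE → other
parcel=L69: service='freight' → inner[width_cm < 82] → T11
parcel=L83: service='ground' → outer ELSE → other
parcel=L89: service='ground' → outer ELSE → other
parcel=L98: service='air' → outer ELSE → other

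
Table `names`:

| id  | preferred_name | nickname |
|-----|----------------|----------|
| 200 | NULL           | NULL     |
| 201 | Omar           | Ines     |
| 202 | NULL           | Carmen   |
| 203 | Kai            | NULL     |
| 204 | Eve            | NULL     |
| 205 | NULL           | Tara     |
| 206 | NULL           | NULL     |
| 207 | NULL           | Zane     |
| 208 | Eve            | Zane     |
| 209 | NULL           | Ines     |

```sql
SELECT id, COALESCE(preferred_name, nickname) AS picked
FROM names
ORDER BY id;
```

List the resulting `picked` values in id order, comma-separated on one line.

NULL, Omar, Carmen, Kai, Eve, Tara, NULL, Zane, Eve, Ines

id=200: preferred_name=NULL, nickname=NULL (all NULL) → NULL
id=201: preferred_name=Omar → Omar
id=202: preferred_name=NULL, nickname=Carmen → Carmen
id=203: preferred_name=Kai → Kai
id=204: preferred_name=Eve → Eve
id=205: preferred_name=NULL, nickname=Tara → Tara
id=206: preferred_name=NULL, nickname=NULL (all NULL) → NULL
id=207: preferred_name=NULL, nickname=Zane → Zane
id=208: preferred_name=Eve → Eve
id=209: preferred_name=NULL, nickname=Ines → Ines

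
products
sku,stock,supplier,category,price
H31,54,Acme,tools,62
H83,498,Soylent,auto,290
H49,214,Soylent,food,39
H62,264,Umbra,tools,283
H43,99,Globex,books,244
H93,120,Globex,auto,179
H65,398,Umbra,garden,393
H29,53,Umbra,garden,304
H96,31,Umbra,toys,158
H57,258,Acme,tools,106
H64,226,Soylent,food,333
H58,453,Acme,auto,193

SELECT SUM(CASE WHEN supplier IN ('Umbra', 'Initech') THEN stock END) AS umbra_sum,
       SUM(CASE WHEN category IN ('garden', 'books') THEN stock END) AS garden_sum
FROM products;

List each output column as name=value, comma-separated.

umbra_sum=746, garden_sum=550

[umbra_sum: supplier IN ('Umbra', 'Initech')]
sku=H31: ✗
sku=H83: ✗
sku=H49: ✗
sku=H62: ✓ → 264
sku=H43: ✗
sku=H93: ✗
sku=H65: ✓ → 398
sku=H29: ✓ → 53
sku=H96: ✓ → 31
sku=H57: ✗
sku=H64: ✗
sku=H58: ✗
umbra_sum = 264 + 398 + 53 + 31 = 746
—
[garden_sum: category IN ('garden', 'books')]
sku=H31: ✗
sku=H83: ✗
sku=H49: ✗
sku=H62: ✗
sku=H43: ✓ → 99
sku=H93: ✗
sku=H65: ✓ → 398
sku=H29: ✓ → 53
sku=H96: ✗
sku=H57: ✗
sku=H64: ✗
sku=H58: ✗
garden_sum = 99 + 398 + 53 = 550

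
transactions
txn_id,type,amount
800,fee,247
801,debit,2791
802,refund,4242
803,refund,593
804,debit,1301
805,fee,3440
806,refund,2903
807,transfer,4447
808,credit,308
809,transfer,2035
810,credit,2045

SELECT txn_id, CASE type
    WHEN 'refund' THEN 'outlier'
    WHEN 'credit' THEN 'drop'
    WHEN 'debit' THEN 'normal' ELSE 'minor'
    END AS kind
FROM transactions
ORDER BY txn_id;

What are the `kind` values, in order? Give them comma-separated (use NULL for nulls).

txn_id=800: ELSE → minor
txn_id=801: type='debit' → normal
txn_id=802: type='refund' → outlier
txn_id=803: type='refund' → outlier
txn_id=804: type='debit' → normal
txn_id=805: ELSE → minor
txn_id=806: type='refund' → outlier
txn_id=807: ELSE → minor
txn_id=808: type='credit' → drop
txn_id=809: ELSE → minor
txn_id=810: type='credit' → drop

minor, normal, outlier, outlier, normal, minor, outlier, minor, drop, minor, drop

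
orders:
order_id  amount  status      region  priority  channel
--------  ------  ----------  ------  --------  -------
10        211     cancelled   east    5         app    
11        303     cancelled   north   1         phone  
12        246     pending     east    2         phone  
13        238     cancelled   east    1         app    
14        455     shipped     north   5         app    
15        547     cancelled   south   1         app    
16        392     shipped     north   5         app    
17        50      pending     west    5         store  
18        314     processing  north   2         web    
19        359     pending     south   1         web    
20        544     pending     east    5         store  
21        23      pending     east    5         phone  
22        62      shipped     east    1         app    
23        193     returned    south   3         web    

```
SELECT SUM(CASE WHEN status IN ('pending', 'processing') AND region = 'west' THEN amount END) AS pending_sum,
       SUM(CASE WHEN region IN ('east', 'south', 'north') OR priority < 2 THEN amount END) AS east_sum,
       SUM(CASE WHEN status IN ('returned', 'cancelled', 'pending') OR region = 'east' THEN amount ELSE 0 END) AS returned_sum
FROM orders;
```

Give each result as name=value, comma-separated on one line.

pending_sum=50, east_sum=3887, returned_sum=2776

[pending_sum: status IN ('pending', 'processing') AND region = 'west']
order_id=10: ✗
order_id=11: ✗
order_id=12: ✗
order_id=13: ✗
order_id=14: ✗
order_id=15: ✗
order_id=16: ✗
order_id=17: ✓ → 50
order_id=18: ✗
order_id=19: ✗
order_id=20: ✗
order_id=21: ✗
order_id=22: ✗
order_id=23: ✗
pending_sum = 50
—
[east_sum: region IN ('east', 'south', 'north') OR priority < 2]
order_id=10: ✓ → 211
order_id=11: ✓ → 303
order_id=12: ✓ → 246
order_id=13: ✓ → 238
order_id=14: ✓ → 455
order_id=15: ✓ → 547
order_id=16: ✓ → 392
order_id=17: ✗
order_id=18: ✓ → 314
order_id=19: ✓ → 359
order_id=20: ✓ → 544
order_id=21: ✓ → 23
order_id=22: ✓ → 62
order_id=23: ✓ → 193
east_sum = 211 + 303 + 246 + 238 + 455 + 547 + 392 + 314 + 359 + 544 + 23 + 62 + 193 = 3887
—
[returned_sum: status IN ('returned', 'cancelled', 'pending') OR region = 'east']
order_id=10: ✓ → 211
order_id=11: ✓ → 303
order_id=12: ✓ → 246
order_id=13: ✓ → 238
order_id=14: ✗
order_id=15: ✓ → 547
order_id=16: ✗
order_id=17: ✓ → 50
order_id=18: ✗
order_id=19: ✓ → 359
order_id=20: ✓ → 544
order_id=21: ✓ → 23
order_id=22: ✓ → 62
order_id=23: ✓ → 193
returned_sum = 211 + 303 + 246 + 238 + 547 + 50 + 359 + 544 + 23 + 62 + 193 = 2776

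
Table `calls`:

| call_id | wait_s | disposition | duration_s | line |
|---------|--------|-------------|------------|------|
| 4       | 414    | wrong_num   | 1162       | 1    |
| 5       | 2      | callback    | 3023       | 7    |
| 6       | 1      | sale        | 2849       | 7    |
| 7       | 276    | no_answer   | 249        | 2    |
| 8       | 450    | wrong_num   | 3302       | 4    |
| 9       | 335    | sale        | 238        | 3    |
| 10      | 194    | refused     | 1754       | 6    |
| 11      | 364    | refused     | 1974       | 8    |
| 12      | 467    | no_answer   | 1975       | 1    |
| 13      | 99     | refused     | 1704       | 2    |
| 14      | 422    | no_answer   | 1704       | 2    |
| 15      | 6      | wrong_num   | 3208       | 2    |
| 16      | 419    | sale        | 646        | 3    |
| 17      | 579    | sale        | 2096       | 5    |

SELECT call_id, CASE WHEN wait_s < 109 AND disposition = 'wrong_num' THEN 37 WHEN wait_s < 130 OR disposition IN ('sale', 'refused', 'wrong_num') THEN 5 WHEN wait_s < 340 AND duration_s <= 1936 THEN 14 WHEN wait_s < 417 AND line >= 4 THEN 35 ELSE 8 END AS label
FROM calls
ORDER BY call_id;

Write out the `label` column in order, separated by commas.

5, 5, 5, 14, 5, 5, 5, 5, 8, 5, 8, 37, 5, 5

call_id=4: wait_s < 130 OR disposition IN ('sale', 'refused', 'wrong_num') → 5
call_id=5: wait_s < 130 OR disposition IN ('sale', 'refused', 'wrong_num') → 5
call_id=6: wait_s < 130 OR disposition IN ('sale', 'refused', 'wrong_num') → 5
call_id=7: wait_s < 340 AND duration_s <= 1936 → 14
call_id=8: wait_s < 130 OR disposition IN ('sale', 'refused', 'wrong_num') → 5
call_id=9: wait_s < 130 OR disposition IN ('sale', 'refused', 'wrong_num') → 5
call_id=10: wait_s < 130 OR disposition IN ('sale', 'refused', 'wrong_num') → 5
call_id=11: wait_s < 130 OR disposition IN ('sale', 'refused', 'wrong_num') → 5
call_id=12: ELSE → 8
call_id=13: wait_s < 130 OR disposition IN ('sale', 'refused', 'wrong_num') → 5
call_id=14: ELSE → 8
call_id=15: wait_s < 109 AND disposition = 'wrong_num' → 37
call_id=16: wait_s < 130 OR disposition IN ('sale', 'refused', 'wrong_num') → 5
call_id=17: wait_s < 130 OR disposition IN ('sale', 'refused', 'wrong_num') → 5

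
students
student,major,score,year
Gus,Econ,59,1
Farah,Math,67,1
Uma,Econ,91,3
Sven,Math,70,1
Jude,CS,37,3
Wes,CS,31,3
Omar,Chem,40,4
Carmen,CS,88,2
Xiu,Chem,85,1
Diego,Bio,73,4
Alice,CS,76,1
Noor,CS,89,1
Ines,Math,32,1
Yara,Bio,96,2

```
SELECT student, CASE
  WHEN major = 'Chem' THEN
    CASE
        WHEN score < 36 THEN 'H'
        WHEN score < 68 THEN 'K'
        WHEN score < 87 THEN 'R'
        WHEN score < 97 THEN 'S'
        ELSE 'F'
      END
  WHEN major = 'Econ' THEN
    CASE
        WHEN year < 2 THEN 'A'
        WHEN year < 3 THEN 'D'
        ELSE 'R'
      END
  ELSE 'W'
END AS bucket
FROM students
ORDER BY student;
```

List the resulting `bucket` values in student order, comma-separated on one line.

student=Alice: major='CS' → outer ELSE → W
student=Carmen: major='CS' → outer ELSE → W
student=Diego: major='Bio' → outer ELSE → W
student=Farah: major='Math' → outer ELSE → W
student=Gus: major='Econ' → inner[year < 2] → A
student=Ines: major='Math' → outer ELSE → W
student=Jude: major='CS' → outer ELSE → W
student=Noor: major='CS' → outer ELSE → W
student=Omar: major='Chem' → inner[score < 68] → K
student=Sven: major='Math' → outer ELSE → W
student=Uma: major='Econ' → inner[ELSE] → R
student=Wes: major='CS' → outer ELSE → W
student=Xiu: major='Chem' → inner[score < 87] → R
student=Yara: major='Bio' → outer ELSE → W

W, W, W, W, A, W, W, W, K, W, R, W, R, W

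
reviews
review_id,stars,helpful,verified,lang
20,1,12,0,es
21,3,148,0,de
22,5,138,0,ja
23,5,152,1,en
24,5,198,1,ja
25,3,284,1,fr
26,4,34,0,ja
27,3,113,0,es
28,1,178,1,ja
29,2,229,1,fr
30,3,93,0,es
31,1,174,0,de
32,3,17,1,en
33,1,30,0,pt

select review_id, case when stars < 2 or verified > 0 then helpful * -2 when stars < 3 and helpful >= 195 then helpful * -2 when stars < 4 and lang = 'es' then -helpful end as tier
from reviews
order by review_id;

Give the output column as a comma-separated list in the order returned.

review_id=20: stars < 2 or verified > 0 → -24
review_id=21: (no match → NULL) → NULL
review_id=22: (no match → NULL) → NULL
review_id=23: stars < 2 or verified > 0 → -304
review_id=24: stars < 2 or verified > 0 → -396
review_id=25: stars < 2 or verified > 0 → -568
review_id=26: (no match → NULL) → NULL
review_id=27: stars < 4 and lang = 'es' → -113
review_id=28: stars < 2 or verified > 0 → -356
review_id=29: stars < 2 or verified > 0 → -458
review_id=30: stars < 4 and lang = 'es' → -93
review_id=31: stars < 2 or verified > 0 → -348
review_id=32: stars < 2 or verified > 0 → -34
review_id=33: stars < 2 or verified > 0 → -60

-24, NULL, NULL, -304, -396, -568, NULL, -113, -356, -458, -93, -348, -34, -60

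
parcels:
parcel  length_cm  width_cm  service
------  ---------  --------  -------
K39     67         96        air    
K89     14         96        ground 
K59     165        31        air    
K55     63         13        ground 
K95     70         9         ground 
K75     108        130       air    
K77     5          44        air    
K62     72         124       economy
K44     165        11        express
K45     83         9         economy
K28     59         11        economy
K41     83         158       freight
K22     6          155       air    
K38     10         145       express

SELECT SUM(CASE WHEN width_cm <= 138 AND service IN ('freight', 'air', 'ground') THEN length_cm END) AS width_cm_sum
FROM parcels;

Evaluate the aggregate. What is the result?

parcel=K39: ✓ → 67
parcel=K89: ✓ → 14
parcel=K59: ✓ → 165
parcel=K55: ✓ → 63
parcel=K95: ✓ → 70
parcel=K75: ✓ → 108
parcel=K77: ✓ → 5
parcel=K62: ✗
parcel=K44: ✗
parcel=K45: ✗
parcel=K28: ✗
parcel=K41: ✗
parcel=K22: ✗
parcel=K38: ✗
width_cm_sum = 67 + 14 + 165 + 63 + 70 + 108 + 5 = 492

492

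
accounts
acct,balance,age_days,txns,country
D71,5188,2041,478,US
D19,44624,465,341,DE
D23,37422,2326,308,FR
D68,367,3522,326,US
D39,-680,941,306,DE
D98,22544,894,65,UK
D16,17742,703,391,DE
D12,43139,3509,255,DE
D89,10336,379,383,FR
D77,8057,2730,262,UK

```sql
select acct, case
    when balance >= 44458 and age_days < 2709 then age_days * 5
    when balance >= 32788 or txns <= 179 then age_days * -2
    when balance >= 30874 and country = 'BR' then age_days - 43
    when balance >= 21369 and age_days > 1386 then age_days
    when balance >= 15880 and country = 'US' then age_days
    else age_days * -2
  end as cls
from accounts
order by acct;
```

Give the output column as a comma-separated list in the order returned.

-7018, -1406, 2325, -4652, -1882, -7044, -4082, -5460, -758, -1788

acct=D12: balance >= 32788 or txns <= 179 → -7018
acct=D16: ELSE → -1406
acct=D19: balance >= 44458 and age_days < 2709 → 2325
acct=D23: balance >= 32788 or txns <= 179 → -4652
acct=D39: ELSE → -1882
acct=D68: ELSE → -7044
acct=D71: ELSE → -4082
acct=D77: ELSE → -5460
acct=D89: ELSE → -758
acct=D98: balance >= 32788 or txns <= 179 → -1788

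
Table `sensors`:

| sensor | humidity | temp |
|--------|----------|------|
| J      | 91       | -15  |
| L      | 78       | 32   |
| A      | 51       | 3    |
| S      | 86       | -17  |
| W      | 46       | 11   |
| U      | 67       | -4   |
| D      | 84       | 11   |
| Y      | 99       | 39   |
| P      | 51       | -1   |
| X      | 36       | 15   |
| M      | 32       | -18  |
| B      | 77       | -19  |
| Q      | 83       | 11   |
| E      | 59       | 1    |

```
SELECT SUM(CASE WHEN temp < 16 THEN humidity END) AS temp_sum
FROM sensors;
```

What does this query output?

sensor=J: ✓ → 91
sensor=L: ✗
sensor=A: ✓ → 51
sensor=S: ✓ → 86
sensor=W: ✓ → 46
sensor=U: ✓ → 67
sensor=D: ✓ → 84
sensor=Y: ✗
sensor=P: ✓ → 51
sensor=X: ✓ → 36
sensor=M: ✓ → 32
sensor=B: ✓ → 77
sensor=Q: ✓ → 83
sensor=E: ✓ → 59
temp_sum = 91 + 51 + 86 + 46 + 67 + 84 + 51 + 36 + 32 + 77 + 83 + 59 = 763

763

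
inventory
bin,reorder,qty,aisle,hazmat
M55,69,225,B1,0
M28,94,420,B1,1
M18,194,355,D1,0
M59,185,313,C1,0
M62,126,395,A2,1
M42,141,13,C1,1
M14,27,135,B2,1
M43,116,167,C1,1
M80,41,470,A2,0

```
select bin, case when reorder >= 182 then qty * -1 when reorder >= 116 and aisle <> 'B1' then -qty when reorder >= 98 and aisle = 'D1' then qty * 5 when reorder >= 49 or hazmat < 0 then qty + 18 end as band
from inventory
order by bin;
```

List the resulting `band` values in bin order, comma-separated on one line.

NULL, -355, 438, -13, -167, 243, -313, -395, NULL

bin=M14: (no match → NULL) → NULL
bin=M18: reorder >= 182 → -355
bin=M28: reorder >= 49 or hazmat < 0 → 438
bin=M42: reorder >= 116 and aisle <> 'B1' → -13
bin=M43: reorder >= 116 and aisle <> 'B1' → -167
bin=M55: reorder >= 49 or hazmat < 0 → 243
bin=M59: reorder >= 182 → -313
bin=M62: reorder >= 116 and aisle <> 'B1' → -395
bin=M80: (no match → NULL) → NULL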